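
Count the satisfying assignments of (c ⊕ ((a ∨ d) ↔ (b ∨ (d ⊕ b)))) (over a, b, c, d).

8

a | b | c | d || φ
T | T | T | T || F
T | T | T | F || F
T | T | F | T || T
T | T | F | F || T
T | F | T | T || F
T | F | T | F || T
T | F | F | T || T
T | F | F | F || F
F | T | T | T || F
F | T | T | F || T
F | T | F | T || T
F | T | F | F || F
F | F | T | T || F
F | F | T | F || F
F | F | F | T || T
F | F | F | F || T
The formula is true on 8 of the 16 rows.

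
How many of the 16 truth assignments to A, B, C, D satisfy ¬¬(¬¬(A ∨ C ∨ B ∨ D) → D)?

9

A | B | C | D | (A ∨ C ∨ B ∨ D) | ¬(A ∨ C ∨ B ∨ D) | ¬¬(A ∨ C ∨ B ∨ D) | (¬¬(A ∨ C ∨ B ∨ D) → D) | ¬(¬¬(A ∨ C ∨ B ∨ D) → D) | ¬¬(¬¬(A ∨ C ∨ B ∨ D) → D)
- | - | - | - | --------------- | ---------------- | ----------------- | ----------------------- | ------------------------ | -------------------------
1 | 1 | 1 | 1 |        1        |        0         |         1         |            1            |            0             |             1            
1 | 1 | 1 | 0 |        1        |        0         |         1         |            0            |            1             |             0            
1 | 1 | 0 | 1 |        1        |        0         |         1         |            1            |            0             |             1            
1 | 1 | 0 | 0 |        1        |        0         |         1         |            0            |            1             |             0            
1 | 0 | 1 | 1 |        1        |        0         |         1         |            1            |            0             |             1            
1 | 0 | 1 | 0 |        1        |        0         |         1         |            0            |            1             |             0            
1 | 0 | 0 | 1 |        1        |        0         |         1         |            1            |            0             |             1            
1 | 0 | 0 | 0 |        1        |        0         |         1         |            0            |            1             |             0            
0 | 1 | 1 | 1 |        1        |        0         |         1         |            1            |            0             |             1            
0 | 1 | 1 | 0 |        1        |        0         |         1         |            0            |            1             |             0            
0 | 1 | 0 | 1 |        1        |        0         |         1         |            1            |            0             |             1            
0 | 1 | 0 | 0 |        1        |        0         |         1         |            0            |            1             |             0            
0 | 0 | 1 | 1 |        1        |        0         |         1         |            1            |            0             |             1            
0 | 0 | 1 | 0 |        1        |        0         |         1         |            0            |            1             |             0            
0 | 0 | 0 | 1 |        1        |        0         |         1         |            1            |            0             |             1            
0 | 0 | 0 | 0 |        0        |        1         |         0         |            1            |            0             |             1            
The formula is true on 9 of the 16 rows.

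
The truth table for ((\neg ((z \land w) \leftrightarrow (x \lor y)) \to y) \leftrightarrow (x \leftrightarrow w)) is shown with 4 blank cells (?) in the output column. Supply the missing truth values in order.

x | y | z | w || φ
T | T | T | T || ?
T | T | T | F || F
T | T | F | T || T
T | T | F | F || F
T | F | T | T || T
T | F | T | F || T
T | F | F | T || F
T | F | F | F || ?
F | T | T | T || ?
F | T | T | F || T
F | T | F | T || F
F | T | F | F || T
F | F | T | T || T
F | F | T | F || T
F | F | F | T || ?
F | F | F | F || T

Row x=T, y=T, z=T, w=T: (\neg ((z \land w) \leftrightarrow (x \lor y)) \to y) = T, (x \leftrightarrow w) = T, so the formula = T.
Row x=T, y=F, z=F, w=F: (\neg ((z \land w) \leftrightarrow (x \lor y)) \to y) = F, (x \leftrightarrow w) = F, so the formula = T.
Row x=F, y=T, z=T, w=T: (\neg ((z \land w) \leftrightarrow (x \lor y)) \to y) = T, (x \leftrightarrow w) = F, so the formula = F.
Row x=F, y=F, z=F, w=T: (\neg ((z \land w) \leftrightarrow (x \lor y)) \to y) = T, (x \leftrightarrow w) = F, so the formula = F.

T, T, F, F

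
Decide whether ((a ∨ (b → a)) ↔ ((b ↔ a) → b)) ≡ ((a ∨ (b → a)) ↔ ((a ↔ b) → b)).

a | b | φ | ψ
- | - | - | -
0 | 0 | 0 | 0
0 | 1 | 0 | 0
1 | 0 | 1 | 1
1 | 1 | 1 | 1
The columns for φ and ψ agree on every row, so they are logically equivalent.

equivalent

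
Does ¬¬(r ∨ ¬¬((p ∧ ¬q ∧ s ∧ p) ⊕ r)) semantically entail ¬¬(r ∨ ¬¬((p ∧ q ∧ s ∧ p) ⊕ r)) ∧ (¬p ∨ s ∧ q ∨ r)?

  p      q      r      s    |    φ      ψ  
 True   True   True   True  |   True   True
 True   True   True  False  |   True   True
 True   True  False   True  |  False   True
 True   True  False  False  |  False  False
 True  False   True   True  |   True   True
 True  False   True  False  |   True   True
 True  False  False   True  |   True  False
 True  False  False  False  |  False  False
False   True   True   True  |   True   True
False   True   True  False  |   True   True
False   True  False   True  |  False  False
False   True  False  False  |  False  False
False  False   True   True  |   True   True
False  False   True  False  |   True   True
False  False  False   True  |  False  False
False  False  False  False  |  False  False
At p=True, q=False, r=False, s=True we have φ true but ψ false, so φ does not entail ψ.

no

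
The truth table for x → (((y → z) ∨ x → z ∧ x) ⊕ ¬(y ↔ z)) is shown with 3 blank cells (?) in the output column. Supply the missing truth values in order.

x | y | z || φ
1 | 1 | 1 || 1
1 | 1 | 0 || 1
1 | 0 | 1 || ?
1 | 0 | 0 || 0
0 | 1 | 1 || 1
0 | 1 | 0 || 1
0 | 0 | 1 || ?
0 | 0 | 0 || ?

0, 1, 1

Row x=1, y=0, z=1: (((y → z) ∨ x → z ∧ x) ⊕ ¬(y ↔ z)) = 0, so the formula = 0.
Row x=0, y=0, z=1: (((y → z) ∨ x → z ∧ x) ⊕ ¬(y ↔ z)) = 1, so the formula = 1.
Row x=0, y=0, z=0: (((y → z) ∨ x → z ∧ x) ⊕ ¬(y ↔ z)) = 0, so the formula = 1.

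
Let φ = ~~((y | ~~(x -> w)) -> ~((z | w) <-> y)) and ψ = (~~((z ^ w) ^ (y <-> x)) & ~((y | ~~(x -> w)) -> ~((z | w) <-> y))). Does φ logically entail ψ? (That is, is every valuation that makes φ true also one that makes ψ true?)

x | y | z | w || φ | ψ
T | T | T | T || F | T
T | T | T | F || F | F
T | T | F | T || F | F
T | T | F | F || T | F
T | F | T | T || T | F
T | F | T | F || T | F
T | F | F | T || T | F
T | F | F | F || T | F
F | T | T | T || F | F
F | T | T | F || F | T
F | T | F | T || F | T
F | T | F | F || T | F
F | F | T | T || T | F
F | F | T | F || T | F
F | F | F | T || T | F
F | F | F | F || F | T
At x=T, y=T, z=F, w=F we have φ true but ψ false, so φ does not entail ψ.

no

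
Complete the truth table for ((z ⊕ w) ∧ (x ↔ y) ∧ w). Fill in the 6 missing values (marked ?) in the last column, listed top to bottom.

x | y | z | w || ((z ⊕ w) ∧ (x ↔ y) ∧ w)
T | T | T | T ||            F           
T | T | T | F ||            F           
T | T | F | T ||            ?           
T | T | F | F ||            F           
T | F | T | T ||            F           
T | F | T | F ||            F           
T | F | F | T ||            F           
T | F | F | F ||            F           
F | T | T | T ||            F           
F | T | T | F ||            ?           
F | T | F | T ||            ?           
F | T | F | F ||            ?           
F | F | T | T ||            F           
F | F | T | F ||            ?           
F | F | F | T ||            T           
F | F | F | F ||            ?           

Row x=T, y=T, z=F, w=T: (z ⊕ w) = T, (x ↔ y) = T, so ((z ⊕ w) ∧ (x ↔ y) ∧ w) = T.
Row x=F, y=T, z=T, w=F: (z ⊕ w) = T, (x ↔ y) = F, so ((z ⊕ w) ∧ (x ↔ y) ∧ w) = F.
Row x=F, y=T, z=F, w=T: (z ⊕ w) = T, (x ↔ y) = F, so ((z ⊕ w) ∧ (x ↔ y) ∧ w) = F.
Row x=F, y=T, z=F, w=F: (z ⊕ w) = F, (x ↔ y) = F, so ((z ⊕ w) ∧ (x ↔ y) ∧ w) = F.
Row x=F, y=F, z=T, w=F: (z ⊕ w) = T, (x ↔ y) = T, so ((z ⊕ w) ∧ (x ↔ y) ∧ w) = F.
Row x=F, y=F, z=F, w=F: (z ⊕ w) = F, (x ↔ y) = T, so ((z ⊕ w) ∧ (x ↔ y) ∧ w) = F.

T, F, F, F, F, F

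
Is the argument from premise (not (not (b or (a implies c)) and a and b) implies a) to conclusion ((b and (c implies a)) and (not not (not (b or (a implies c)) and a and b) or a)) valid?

a  b  c  |  φ  ψ
1  1  1  |  1  1
1  1  0  |  1  1
1  0  1  |  1  0
1  0  0  |  1  0
0  1  1  |  0  0
0  1  0  |  0  0
0  0  1  |  0  0
0  0  0  |  0  0
At a=1, b=0, c=1 we have φ true but ψ false, so φ does not entail ψ.

no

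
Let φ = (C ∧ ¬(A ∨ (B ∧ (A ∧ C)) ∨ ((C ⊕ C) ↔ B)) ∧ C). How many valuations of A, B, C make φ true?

1

  A   |   B   |   C   |   φ  
----- | ----- | ----- | -----
 True |  True |  True | False
 True |  True | False | False
 True | False |  True | False
 True | False | False | False
False |  True |  True |  True
False |  True | False | False
False | False |  True | False
False | False | False | False
The formula is true on 1 of the 8 rows.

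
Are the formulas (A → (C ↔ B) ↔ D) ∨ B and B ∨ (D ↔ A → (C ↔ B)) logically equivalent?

equivalent

A | B | C | D || φ | ψ
F | F | F | F || F | F
F | F | F | T || T | T
F | F | T | F || F | F
F | F | T | T || T | T
F | T | F | F || T | T
F | T | F | T || T | T
F | T | T | F || T | T
F | T | T | T || T | T
T | F | F | F || F | F
T | F | F | T || T | T
T | F | T | F || T | T
T | F | T | T || F | F
T | T | F | F || T | T
T | T | F | T || T | T
T | T | T | F || T | T
T | T | T | T || T | T
The columns for φ and ψ agree on every row, so they are logically equivalent.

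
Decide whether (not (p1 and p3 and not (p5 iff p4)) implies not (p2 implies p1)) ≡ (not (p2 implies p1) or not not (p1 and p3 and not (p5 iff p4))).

p1 | p2 | p3 | p4 | p5 || φ | ψ
T  | T  | T  | T  | T  || F | F
T  | T  | T  | T  | F  || T | T
T  | T  | T  | F  | T  || T | T
T  | T  | T  | F  | F  || F | F
T  | T  | F  | T  | T  || F | F
T  | T  | F  | T  | F  || F | F
T  | T  | F  | F  | T  || F | F
T  | T  | F  | F  | F  || F | F
T  | F  | T  | T  | T  || F | F
T  | F  | T  | T  | F  || T | T
T  | F  | T  | F  | T  || T | T
T  | F  | T  | F  | F  || F | F
T  | F  | F  | T  | T  || F | F
T  | F  | F  | T  | F  || F | F
T  | F  | F  | F  | T  || F | F
T  | F  | F  | F  | F  || F | F
F  | T  | T  | T  | T  || T | T
F  | T  | T  | T  | F  || T | T
F  | T  | T  | F  | T  || T | T
F  | T  | T  | F  | F  || T | T
F  | T  | F  | T  | T  || T | T
F  | T  | F  | T  | F  || T | T
F  | T  | F  | F  | T  || T | T
F  | T  | F  | F  | F  || T | T
F  | F  | T  | T  | T  || F | F
F  | F  | T  | T  | F  || F | F
F  | F  | T  | F  | T  || F | F
F  | F  | T  | F  | F  || F | F
F  | F  | F  | T  | T  || F | F
F  | F  | F  | T  | F  || F | F
F  | F  | F  | F  | T  || F | F
F  | F  | F  | F  | F  || F | F
The columns for φ and ψ agree on every row, so they are logically equivalent.

equivalent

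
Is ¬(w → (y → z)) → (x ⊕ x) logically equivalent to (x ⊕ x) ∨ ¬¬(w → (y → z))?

equivalent

x | y | z | w || φ | ψ
1 | 1 | 1 | 1 || 1 | 1
1 | 1 | 1 | 0 || 1 | 1
1 | 1 | 0 | 1 || 0 | 0
1 | 1 | 0 | 0 || 1 | 1
1 | 0 | 1 | 1 || 1 | 1
1 | 0 | 1 | 0 || 1 | 1
1 | 0 | 0 | 1 || 1 | 1
1 | 0 | 0 | 0 || 1 | 1
0 | 1 | 1 | 1 || 1 | 1
0 | 1 | 1 | 0 || 1 | 1
0 | 1 | 0 | 1 || 0 | 0
0 | 1 | 0 | 0 || 1 | 1
0 | 0 | 1 | 1 || 1 | 1
0 | 0 | 1 | 0 || 1 | 1
0 | 0 | 0 | 1 || 1 | 1
0 | 0 | 0 | 0 || 1 | 1
The columns for φ and ψ agree on every row, so they are logically equivalent.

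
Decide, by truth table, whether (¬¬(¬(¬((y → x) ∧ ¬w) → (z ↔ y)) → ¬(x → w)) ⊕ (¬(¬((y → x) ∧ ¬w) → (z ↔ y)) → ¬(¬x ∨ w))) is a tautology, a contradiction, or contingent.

contradiction

x | y | z | w || (y → x) | ¬w | ((y → x) ∧ ¬w) | ¬((y → x) ∧ ¬w) | (z ↔ y) | (¬((y → x) ∧ ¬w) → (z ↔ y)) | ¬(¬((y → x) ∧ ¬w) → (z ↔ y)) | (x → w) | ¬(x → w) | ¬x | (¬x ∨ w) | ¬(¬x ∨ w) | φ
F | F | F | F ||    T    | T  |       T        |        F        |    T    |              T              |              F               |    T    |    F     | T  |    T     |     F     | F
F | F | F | T ||    T    | F  |       F        |        T        |    T    |              T              |              F               |    T    |    F     | T  |    T     |     F     | F
F | F | T | F ||    T    | T  |       T        |        F        |    F    |              T              |              F               |    T    |    F     | T  |    T     |     F     | F
F | F | T | T ||    T    | F  |       F        |        T        |    F    |              F              |              T               |    T    |    F     | T  |    T     |     F     | F
F | T | F | F ||    F    | T  |       F        |        T        |    F    |              F              |              T               |    T    |    F     | T  |    T     |     F     | F
F | T | F | T ||    F    | F  |       F        |        T        |    F    |              F              |              T               |    T    |    F     | T  |    T     |     F     | F
F | T | T | F ||    F    | T  |       F        |        T        |    T    |              T              |              F               |    T    |    F     | T  |    T     |     F     | F
F | T | T | T ||    F    | F  |       F        |        T        |    T    |              T              |              F               |    T    |    F     | T  |    T     |     F     | F
T | F | F | F ||    T    | T  |       T        |        F        |    T    |              T              |              F               |    F    |    T     | F  |    F     |     T     | F
T | F | F | T ||    T    | F  |       F        |        T        |    T    |              T              |              F               |    T    |    F     | F  |    T     |     F     | F
T | F | T | F ||    T    | T  |       T        |        F        |    F    |              T              |              F               |    F    |    T     | F  |    F     |     T     | F
T | F | T | T ||    T    | F  |       F        |        T        |    F    |              F              |              T               |    T    |    F     | F  |    T     |     F     | F
T | T | F | F ||    T    | T  |       T        |        F        |    F    |              T              |              F               |    F    |    T     | F  |    F     |     T     | F
T | T | F | T ||    T    | F  |       F        |        T        |    F    |              F              |              T               |    T    |    F     | F  |    T     |     F     | F
T | T | T | F ||    T    | T  |       T        |        F        |    T    |              T              |              F               |    F    |    T     | F  |    F     |     T     | F
T | T | T | T ||    T    | F  |       F        |        T        |    T    |              T              |              F               |    T    |    F     | F  |    T     |     F     | F
Every row is F, so the formula is a contradiction.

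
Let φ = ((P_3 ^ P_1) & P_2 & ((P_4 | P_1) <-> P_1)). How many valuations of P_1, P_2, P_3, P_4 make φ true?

3

P_1 | P_2 | P_3 | P_4 | φ
--- | --- | --- | --- | -
 T  |  T  |  T  |  T  | F
 T  |  T  |  T  |  F  | F
 T  |  T  |  F  |  T  | T
 T  |  T  |  F  |  F  | T
 T  |  F  |  T  |  T  | F
 T  |  F  |  T  |  F  | F
 T  |  F  |  F  |  T  | F
 T  |  F  |  F  |  F  | F
 F  |  T  |  T  |  T  | F
 F  |  T  |  T  |  F  | T
 F  |  T  |  F  |  T  | F
 F  |  T  |  F  |  F  | F
 F  |  F  |  T  |  T  | F
 F  |  F  |  T  |  F  | F
 F  |  F  |  F  |  T  | F
 F  |  F  |  F  |  F  | F
The formula is true on 3 of the 16 rows.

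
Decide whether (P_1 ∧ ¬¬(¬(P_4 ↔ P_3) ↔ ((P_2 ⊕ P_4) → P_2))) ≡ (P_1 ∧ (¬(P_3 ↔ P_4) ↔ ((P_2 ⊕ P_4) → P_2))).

P_1 | P_2 | P_3 | P_4 || φ | ψ
 F  |  F  |  F  |  F  || F | F
 F  |  F  |  F  |  T  || F | F
 F  |  F  |  T  |  F  || F | F
 F  |  F  |  T  |  T  || F | F
 F  |  T  |  F  |  F  || F | F
 F  |  T  |  F  |  T  || F | F
 F  |  T  |  T  |  F  || F | F
 F  |  T  |  T  |  T  || F | F
 T  |  F  |  F  |  F  || F | F
 T  |  F  |  F  |  T  || F | F
 T  |  F  |  T  |  F  || T | T
 T  |  F  |  T  |  T  || T | T
 T  |  T  |  F  |  F  || F | F
 T  |  T  |  F  |  T  || T | T
 T  |  T  |  T  |  F  || T | T
 T  |  T  |  T  |  T  || F | F
The columns for φ and ψ agree on every row, so they are logically equivalent.

equivalent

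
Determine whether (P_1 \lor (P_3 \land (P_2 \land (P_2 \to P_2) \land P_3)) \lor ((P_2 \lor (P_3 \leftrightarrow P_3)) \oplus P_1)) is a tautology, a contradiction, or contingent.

tautology

P_1 | P_2 | P_3 || φ
 T  |  T  |  T  || T
 T  |  T  |  F  || T
 T  |  F  |  T  || T
 T  |  F  |  F  || T
 F  |  T  |  T  || T
 F  |  T  |  F  || T
 F  |  F  |  T  || T
 F  |  F  |  F  || T
Every row is T, so the formula is a tautology.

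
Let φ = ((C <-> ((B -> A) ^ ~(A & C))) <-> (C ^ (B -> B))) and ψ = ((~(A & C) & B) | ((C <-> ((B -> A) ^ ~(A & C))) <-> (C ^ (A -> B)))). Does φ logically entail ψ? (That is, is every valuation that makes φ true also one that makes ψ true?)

no

A | B | C || φ | ψ
T | T | T || F | F
T | T | F || T | T
T | F | T || F | T
T | F | F || T | F
F | T | T || F | T
F | T | F || F | T
F | F | T || T | T
F | F | F || T | T
At A=T, B=F, C=F we have φ true but ψ false, so φ does not entail ψ.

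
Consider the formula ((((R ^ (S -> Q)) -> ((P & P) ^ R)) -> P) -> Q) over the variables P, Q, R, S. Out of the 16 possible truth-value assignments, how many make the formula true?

11

  P      Q      R      S    |  (S -> Q)  (R ^ (S -> Q))  (P & P)  ((P & P) ^ R)    φ  
False  False  False  False  |    True         True        False       False      False
False  False  False   True  |   False        False        False       False       True
False  False   True  False  |    True        False        False        True       True
False  False   True   True  |   False         True        False        True       True
False   True  False  False  |    True         True        False       False       True
False   True  False   True  |    True         True        False       False       True
False   True   True  False  |    True        False        False        True       True
False   True   True   True  |    True        False        False        True       True
 True  False  False  False  |    True         True         True        True      False
 True  False  False   True  |   False        False         True        True      False
 True  False   True  False  |    True        False         True       False      False
 True  False   True   True  |   False         True         True       False      False
 True   True  False  False  |    True         True         True        True       True
 True   True  False   True  |    True         True         True        True       True
 True   True   True  False  |    True        False         True       False       True
 True   True   True   True  |    True        False         True       False       True
The formula is true on 11 of the 16 rows.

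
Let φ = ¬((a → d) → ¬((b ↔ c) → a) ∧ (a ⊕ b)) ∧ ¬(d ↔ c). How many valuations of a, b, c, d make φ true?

5

  a   |   b   |   c   |   d   || (a → d) | (b ↔ c) | ((b ↔ c) → a) | ¬((b ↔ c) → a) | (a ⊕ b) | (¬((b ↔ c) → a) ∧ (a ⊕ b)) | (d ↔ c) | ¬(d ↔ c) |   φ  
 True |  True |  True |  True ||   True  |   True  |      True     |     False      |  False  |           False            |   True  |  False   | False
 True |  True |  True | False ||  False  |   True  |      True     |     False      |  False  |           False            |  False  |   True   | False
 True |  True | False |  True ||   True  |  False  |      True     |     False      |  False  |           False            |  False  |   True   |  True
 True |  True | False | False ||  False  |  False  |      True     |     False      |  False  |           False            |   True  |  False   | False
 True | False |  True |  True ||   True  |  False  |      True     |     False      |   True  |           False            |   True  |  False   | False
 True | False |  True | False ||  False  |  False  |      True     |     False      |   True  |           False            |  False  |   True   | False
 True | False | False |  True ||   True  |   True  |      True     |     False      |   True  |           False            |  False  |   True   |  True
 True | False | False | False ||  False  |   True  |      True     |     False      |   True  |           False            |   True  |  False   | False
False |  True |  True |  True ||   True  |   True  |     False     |      True      |   True  |            True            |   True  |  False   | False
False |  True |  True | False ||   True  |   True  |     False     |      True      |   True  |            True            |  False  |   True   | False
False |  True | False |  True ||   True  |  False  |      True     |     False      |   True  |           False            |  False  |   True   |  True
False |  True | False | False ||   True  |  False  |      True     |     False      |   True  |           False            |   True  |  False   | False
False | False |  True |  True ||   True  |  False  |      True     |     False      |  False  |           False            |   True  |  False   | False
False | False |  True | False ||   True  |  False  |      True     |     False      |  False  |           False            |  False  |   True   |  True
False | False | False |  True ||   True  |   True  |     False     |      True      |  False  |           False            |  False  |   True   |  True
False | False | False | False ||   True  |   True  |     False     |      True      |  False  |           False            |   True  |  False   | False
The formula is true on 5 of the 16 rows.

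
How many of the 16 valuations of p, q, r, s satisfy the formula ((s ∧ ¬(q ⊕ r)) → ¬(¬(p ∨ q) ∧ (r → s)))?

15

p | q | r | s | φ
- | - | - | - | -
1 | 1 | 1 | 1 | 1
1 | 1 | 1 | 0 | 1
1 | 1 | 0 | 1 | 1
1 | 1 | 0 | 0 | 1
1 | 0 | 1 | 1 | 1
1 | 0 | 1 | 0 | 1
1 | 0 | 0 | 1 | 1
1 | 0 | 0 | 0 | 1
0 | 1 | 1 | 1 | 1
0 | 1 | 1 | 0 | 1
0 | 1 | 0 | 1 | 1
0 | 1 | 0 | 0 | 1
0 | 0 | 1 | 1 | 1
0 | 0 | 1 | 0 | 1
0 | 0 | 0 | 1 | 0
0 | 0 | 0 | 0 | 1
The formula is true on 15 of the 16 rows.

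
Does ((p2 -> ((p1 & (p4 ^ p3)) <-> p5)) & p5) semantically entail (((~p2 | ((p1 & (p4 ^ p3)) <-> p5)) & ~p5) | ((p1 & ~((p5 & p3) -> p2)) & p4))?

no

p1  p2  p3  p4  p5  |  φ  ψ
1   1   1   1   1   |  0  0
1   1   1   1   0   |  0  1
1   1   1   0   1   |  1  0
1   1   1   0   0   |  0  0
1   1   0   1   1   |  1  0
1   1   0   1   0   |  0  0
1   1   0   0   1   |  0  0
1   1   0   0   0   |  0  1
1   0   1   1   1   |  1  1
1   0   1   1   0   |  0  1
1   0   1   0   1   |  1  0
1   0   1   0   0   |  0  1
1   0   0   1   1   |  1  0
1   0   0   1   0   |  0  1
1   0   0   0   1   |  1  0
1   0   0   0   0   |  0  1
0   1   1   1   1   |  0  0
0   1   1   1   0   |  0  1
0   1   1   0   1   |  0  0
0   1   1   0   0   |  0  1
0   1   0   1   1   |  0  0
0   1   0   1   0   |  0  1
0   1   0   0   1   |  0  0
0   1   0   0   0   |  0  1
0   0   1   1   1   |  1  0
0   0   1   1   0   |  0  1
0   0   1   0   1   |  1  0
0   0   1   0   0   |  0  1
0   0   0   1   1   |  1  0
0   0   0   1   0   |  0  1
0   0   0   0   1   |  1  0
0   0   0   0   0   |  0  1
At p1=1, p2=1, p3=1, p4=0, p5=1 we have φ true but ψ false, so φ does not entail ψ.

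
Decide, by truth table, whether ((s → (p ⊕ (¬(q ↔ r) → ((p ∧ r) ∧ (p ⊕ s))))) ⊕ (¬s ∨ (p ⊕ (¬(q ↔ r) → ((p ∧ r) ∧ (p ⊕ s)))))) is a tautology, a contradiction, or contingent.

p | q | r | s || (q ↔ r) | ¬(q ↔ r) | (p ∧ r) | (p ⊕ s) | ((p ∧ r) ∧ (p ⊕ s)) | ¬s | φ
F | F | F | F ||    T    |    F     |    F    |    F    |          F          | T  | F
F | F | F | T ||    T    |    F     |    F    |    T    |          F          | F  | F
F | F | T | F ||    F    |    T     |    F    |    F    |          F          | T  | F
F | F | T | T ||    F    |    T     |    F    |    T    |          F          | F  | F
F | T | F | F ||    F    |    T     |    F    |    F    |          F          | T  | F
F | T | F | T ||    F    |    T     |    F    |    T    |          F          | F  | F
F | T | T | F ||    T    |    F     |    F    |    F    |          F          | T  | F
F | T | T | T ||    T    |    F     |    F    |    T    |          F          | F  | F
T | F | F | F ||    T    |    F     |    F    |    T    |          F          | T  | F
T | F | F | T ||    T    |    F     |    F    |    F    |          F          | F  | F
T | F | T | F ||    F    |    T     |    T    |    T    |          T          | T  | F
T | F | T | T ||    F    |    T     |    T    |    F    |          F          | F  | F
T | T | F | F ||    F    |    T     |    F    |    T    |          F          | T  | F
T | T | F | T ||    F    |    T     |    F    |    F    |          F          | F  | F
T | T | T | F ||    T    |    F     |    T    |    T    |          T          | T  | F
T | T | T | T ||    T    |    F     |    T    |    F    |          F          | F  | F
Every row is F, so the formula is a contradiction.

contradiction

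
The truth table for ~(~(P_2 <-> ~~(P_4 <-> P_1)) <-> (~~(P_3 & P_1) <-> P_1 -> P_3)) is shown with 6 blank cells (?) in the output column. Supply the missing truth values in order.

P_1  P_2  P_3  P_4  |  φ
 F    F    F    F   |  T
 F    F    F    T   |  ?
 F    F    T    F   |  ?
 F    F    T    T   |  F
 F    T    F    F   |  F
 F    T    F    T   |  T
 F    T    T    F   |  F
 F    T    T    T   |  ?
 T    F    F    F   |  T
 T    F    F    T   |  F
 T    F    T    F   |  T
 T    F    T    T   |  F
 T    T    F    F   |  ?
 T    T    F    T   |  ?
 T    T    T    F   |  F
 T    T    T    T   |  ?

F, T, T, F, T, T

Row P_1=F, P_2=F, P_3=F, P_4=T: ~(P_2 <-> ~~(P_4 <-> P_1)) = F, (~~(P_3 & P_1) <-> P_1 -> P_3) = F, (~(P_2 <-> ~~(P_4 <-> P_1)) <-> (~~(P_3 & P_1) <-> P_1 -> P_3)) = T, so the formula = F.
Row P_1=F, P_2=F, P_3=T, P_4=F: ~(P_2 <-> ~~(P_4 <-> P_1)) = T, (~~(P_3 & P_1) <-> P_1 -> P_3) = F, (~(P_2 <-> ~~(P_4 <-> P_1)) <-> (~~(P_3 & P_1) <-> P_1 -> P_3)) = F, so the formula = T.
Row P_1=F, P_2=T, P_3=T, P_4=T: ~(P_2 <-> ~~(P_4 <-> P_1)) = T, (~~(P_3 & P_1) <-> P_1 -> P_3) = F, (~(P_2 <-> ~~(P_4 <-> P_1)) <-> (~~(P_3 & P_1) <-> P_1 -> P_3)) = F, so the formula = T.
Row P_1=T, P_2=T, P_3=F, P_4=F: ~(P_2 <-> ~~(P_4 <-> P_1)) = T, (~~(P_3 & P_1) <-> P_1 -> P_3) = T, (~(P_2 <-> ~~(P_4 <-> P_1)) <-> (~~(P_3 & P_1) <-> P_1 -> P_3)) = T, so the formula = F.
Row P_1=T, P_2=T, P_3=F, P_4=T: ~(P_2 <-> ~~(P_4 <-> P_1)) = F, (~~(P_3 & P_1) <-> P_1 -> P_3) = T, (~(P_2 <-> ~~(P_4 <-> P_1)) <-> (~~(P_3 & P_1) <-> P_1 -> P_3)) = F, so the formula = T.
Row P_1=T, P_2=T, P_3=T, P_4=T: ~(P_2 <-> ~~(P_4 <-> P_1)) = F, (~~(P_3 & P_1) <-> P_1 -> P_3) = T, (~(P_2 <-> ~~(P_4 <-> P_1)) <-> (~~(P_3 & P_1) <-> P_1 -> P_3)) = F, so the formula = T.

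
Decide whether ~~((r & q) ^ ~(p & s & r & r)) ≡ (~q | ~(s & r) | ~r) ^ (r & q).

p  q  r  s  |  φ  ψ
F  F  F  F  |  T  T
F  F  F  T  |  T  T
F  F  T  F  |  T  T
F  F  T  T  |  T  T
F  T  F  F  |  T  T
F  T  F  T  |  T  T
F  T  T  F  |  F  F
F  T  T  T  |  F  T
T  F  F  F  |  T  T
T  F  F  T  |  T  T
T  F  T  F  |  T  T
T  F  T  T  |  F  T
T  T  F  F  |  T  T
T  T  F  T  |  T  T
T  T  T  F  |  F  F
T  T  T  T  |  T  T
The columns differ at p=F, q=T, r=T, s=T (φ=F, ψ=T), so they are not equivalent.

not equivalent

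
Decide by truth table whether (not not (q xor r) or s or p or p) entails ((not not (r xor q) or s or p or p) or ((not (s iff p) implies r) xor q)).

yes

p | q | r | s || φ | ψ
T | T | T | T || T | T
T | T | T | F || T | T
T | T | F | T || T | T
T | T | F | F || T | T
T | F | T | T || T | T
T | F | T | F || T | T
T | F | F | T || T | T
T | F | F | F || T | T
F | T | T | T || T | T
F | T | T | F || F | F
F | T | F | T || T | T
F | T | F | F || T | T
F | F | T | T || T | T
F | F | T | F || T | T
F | F | F | T || T | T
F | F | F | F || F | T
In every row where φ is true, ψ is also true, so φ ⊨ ψ.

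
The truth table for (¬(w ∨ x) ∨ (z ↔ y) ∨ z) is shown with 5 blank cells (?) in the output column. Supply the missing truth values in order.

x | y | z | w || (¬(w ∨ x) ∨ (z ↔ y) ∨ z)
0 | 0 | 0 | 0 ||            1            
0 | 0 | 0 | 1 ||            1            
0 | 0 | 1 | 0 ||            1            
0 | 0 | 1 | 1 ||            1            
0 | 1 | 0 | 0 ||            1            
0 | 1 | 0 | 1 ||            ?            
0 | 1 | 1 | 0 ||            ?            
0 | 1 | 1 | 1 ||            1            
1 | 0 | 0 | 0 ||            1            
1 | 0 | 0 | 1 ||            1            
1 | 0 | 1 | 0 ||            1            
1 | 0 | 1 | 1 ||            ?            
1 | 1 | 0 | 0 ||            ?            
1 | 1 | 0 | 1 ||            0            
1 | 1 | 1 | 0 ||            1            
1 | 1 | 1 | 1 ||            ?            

Row x=0, y=1, z=0, w=1: ¬(w ∨ x) = 0, (z ↔ y) = 0, so (¬(w ∨ x) ∨ (z ↔ y) ∨ z) = 0.
Row x=0, y=1, z=1, w=0: ¬(w ∨ x) = 1, (z ↔ y) = 1, so (¬(w ∨ x) ∨ (z ↔ y) ∨ z) = 1.
Row x=1, y=0, z=1, w=1: ¬(w ∨ x) = 0, (z ↔ y) = 0, so (¬(w ∨ x) ∨ (z ↔ y) ∨ z) = 1.
Row x=1, y=1, z=0, w=0: ¬(w ∨ x) = 0, (z ↔ y) = 0, so (¬(w ∨ x) ∨ (z ↔ y) ∨ z) = 0.
Row x=1, y=1, z=1, w=1: ¬(w ∨ x) = 0, (z ↔ y) = 1, so (¬(w ∨ x) ∨ (z ↔ y) ∨ z) = 1.

0, 1, 1, 0, 1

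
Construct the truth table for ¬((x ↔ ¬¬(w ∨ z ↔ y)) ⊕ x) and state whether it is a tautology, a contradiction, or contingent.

x | y | z | w | (w ∨ z) | ((w ∨ z) ↔ y) | ¬((w ∨ z) ↔ y) | ¬¬((w ∨ z) ↔ y) | (x ↔ ¬¬((w ∨ z) ↔ y)) | ((x ↔ ¬¬((w ∨ z) ↔ y)) ⊕ x) | ¬((x ↔ ¬¬((w ∨ z) ↔ y)) ⊕ x)
- | - | - | - | ------- | ------------- | -------------- | --------------- | --------------------- | --------------------------- | ----------------------------
T | T | T | T |    T    |       T       |       F        |        T        |           T           |              F              |              T              
T | T | T | F |    T    |       T       |       F        |        T        |           T           |              F              |              T              
T | T | F | T |    T    |       T       |       F        |        T        |           T           |              F              |              T              
T | T | F | F |    F    |       F       |       T        |        F        |           F           |              T              |              F              
T | F | T | T |    T    |       F       |       T        |        F        |           F           |              T              |              F              
T | F | T | F |    T    |       F       |       T        |        F        |           F           |              T              |              F              
T | F | F | T |    T    |       F       |       T        |        F        |           F           |              T              |              F              
T | F | F | F |    F    |       T       |       F        |        T        |           T           |              F              |              T              
F | T | T | T |    T    |       T       |       F        |        T        |           F           |              F              |              T              
F | T | T | F |    T    |       T       |       F        |        T        |           F           |              F              |              T              
F | T | F | T |    T    |       T       |       F        |        T        |           F           |              F              |              T              
F | T | F | F |    F    |       F       |       T        |        F        |           T           |              T              |              F              
F | F | T | T |    T    |       F       |       T        |        F        |           T           |              T              |              F              
F | F | T | F |    T    |       F       |       T        |        F        |           T           |              T              |              F              
F | F | F | T |    T    |       F       |       T        |        F        |           T           |              T              |              F              
F | F | F | F |    F    |       T       |       F        |        T        |           F           |              F              |              T              
8 of 16 rows are T, so the formula is contingent.

contingent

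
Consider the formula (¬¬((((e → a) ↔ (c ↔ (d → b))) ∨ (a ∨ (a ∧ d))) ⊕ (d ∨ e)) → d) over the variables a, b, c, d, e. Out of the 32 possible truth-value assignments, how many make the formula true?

24

a | b | c | d | e || φ
T | T | T | T | T || T
T | T | T | T | F || T
T | T | T | F | T || T
T | T | T | F | F || F
T | T | F | T | T || T
T | T | F | T | F || T
T | T | F | F | T || T
T | T | F | F | F || F
T | F | T | T | T || T
T | F | T | T | F || T
T | F | T | F | T || T
T | F | T | F | F || F
T | F | F | T | T || T
T | F | F | T | F || T
T | F | F | F | T || T
T | F | F | F | F || F
F | T | T | T | T || T
F | T | T | T | F || T
F | T | T | F | T || F
F | T | T | F | F || F
F | T | F | T | T || T
F | T | F | T | F || T
F | T | F | F | T || T
F | T | F | F | F || T
F | F | T | T | T || T
F | F | T | T | F || T
F | F | T | F | T || F
F | F | T | F | F || F
F | F | F | T | T || T
F | F | F | T | F || T
F | F | F | F | T || T
F | F | F | F | F || T
The formula is true on 24 of the 32 rows.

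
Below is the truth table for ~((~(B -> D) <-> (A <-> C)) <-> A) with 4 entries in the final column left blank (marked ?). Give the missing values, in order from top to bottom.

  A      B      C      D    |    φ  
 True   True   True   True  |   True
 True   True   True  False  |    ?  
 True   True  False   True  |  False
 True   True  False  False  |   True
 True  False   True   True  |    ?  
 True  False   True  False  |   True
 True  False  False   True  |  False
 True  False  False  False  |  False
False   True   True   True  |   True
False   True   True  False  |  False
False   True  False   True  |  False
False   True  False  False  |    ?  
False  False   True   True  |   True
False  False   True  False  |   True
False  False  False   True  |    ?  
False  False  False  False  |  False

False, True, True, False

Row A=True, B=True, C=True, D=False: (~(B -> D) <-> (A <-> C)) = True, ((~(B -> D) <-> (A <-> C)) <-> A) = True, so the formula = False.
Row A=True, B=False, C=True, D=True: (~(B -> D) <-> (A <-> C)) = False, ((~(B -> D) <-> (A <-> C)) <-> A) = False, so the formula = True.
Row A=False, B=True, C=False, D=False: (~(B -> D) <-> (A <-> C)) = True, ((~(B -> D) <-> (A <-> C)) <-> A) = False, so the formula = True.
Row A=False, B=False, C=False, D=True: (~(B -> D) <-> (A <-> C)) = False, ((~(B -> D) <-> (A <-> C)) <-> A) = True, so the formula = False.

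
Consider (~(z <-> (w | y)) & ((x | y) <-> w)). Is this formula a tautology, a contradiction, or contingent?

x | y | z | w || φ
T | T | T | T || F
T | T | T | F || F
T | T | F | T || T
T | T | F | F || F
T | F | T | T || F
T | F | T | F || F
T | F | F | T || T
T | F | F | F || F
F | T | T | T || F
F | T | T | F || F
F | T | F | T || T
F | T | F | F || F
F | F | T | T || F
F | F | T | F || T
F | F | F | T || F
F | F | F | F || F
4 of 16 rows are T, so the formula is contingent.

contingent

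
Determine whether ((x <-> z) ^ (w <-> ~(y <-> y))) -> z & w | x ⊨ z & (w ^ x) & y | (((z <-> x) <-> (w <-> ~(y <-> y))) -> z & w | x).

x | y | z | w || φ | ψ
F | F | F | F || T | F
F | F | F | T || F | T
F | F | T | F || F | T
F | F | T | T || T | T
F | T | F | F || T | F
F | T | F | T || F | T
F | T | T | F || F | T
F | T | T | T || T | T
T | F | F | F || T | T
T | F | F | T || T | T
T | F | T | F || T | T
T | F | T | T || T | T
T | T | F | F || T | T
T | T | F | T || T | T
T | T | T | F || T | T
T | T | T | T || T | T
At x=F, y=F, z=F, w=F we have φ true but ψ false, so φ does not entail ψ.

no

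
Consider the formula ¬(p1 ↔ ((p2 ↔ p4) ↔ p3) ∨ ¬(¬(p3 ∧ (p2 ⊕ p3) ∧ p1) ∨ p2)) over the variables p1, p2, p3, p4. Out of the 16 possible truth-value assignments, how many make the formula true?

p1 | p2 | p3 | p4 | (p2 ↔ p4) | ((p2 ↔ p4) ↔ p3) | (p2 ⊕ p3) | (p3 ∧ (p2 ⊕ p3) ∧ p1) | ¬(p3 ∧ (p2 ⊕ p3) ∧ p1) | φ
-- | -- | -- | -- | --------- | ---------------- | --------- | --------------------- | ---------------------- | -
T  | T  | T  | T  |     T     |        T         |     F     |           F           |           T            | F
T  | T  | T  | F  |     F     |        F         |     F     |           F           |           T            | T
T  | T  | F  | T  |     T     |        F         |     T     |           F           |           T            | T
T  | T  | F  | F  |     F     |        T         |     T     |           F           |           T            | F
T  | F  | T  | T  |     F     |        F         |     T     |           T           |           F            | F
T  | F  | T  | F  |     T     |        T         |     T     |           T           |           F            | F
T  | F  | F  | T  |     F     |        T         |     F     |           F           |           T            | F
T  | F  | F  | F  |     T     |        F         |     F     |           F           |           T            | T
F  | T  | T  | T  |     T     |        T         |     F     |           F           |           T            | T
F  | T  | T  | F  |     F     |        F         |     F     |           F           |           T            | F
F  | T  | F  | T  |     T     |        F         |     T     |           F           |           T            | F
F  | T  | F  | F  |     F     |        T         |     T     |           F           |           T            | T
F  | F  | T  | T  |     F     |        F         |     T     |           F           |           T            | F
F  | F  | T  | F  |     T     |        T         |     T     |           F           |           T            | T
F  | F  | F  | T  |     F     |        T         |     F     |           F           |           T            | T
F  | F  | F  | F  |     T     |        F         |     F     |           F           |           T            | F
The formula is true on 7 of the 16 rows.

7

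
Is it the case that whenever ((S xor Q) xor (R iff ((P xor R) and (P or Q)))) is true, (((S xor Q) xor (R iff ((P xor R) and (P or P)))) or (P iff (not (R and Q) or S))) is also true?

P | Q | R | S | φ | ψ
- | - | - | - | - | -
T | T | T | T | F | T
T | T | T | F | T | T
T | T | F | T | F | T
T | T | F | F | T | T
T | F | T | T | T | T
T | F | T | F | F | T
T | F | F | T | T | T
T | F | F | F | F | T
F | T | T | T | T | F
F | T | T | F | F | T
F | T | F | T | T | T
F | T | F | F | F | F
F | F | T | T | T | T
F | F | T | F | F | F
F | F | F | T | F | F
F | F | F | F | T | T
At P=F, Q=T, R=T, S=T we have φ true but ψ false, so φ does not entail ψ.

no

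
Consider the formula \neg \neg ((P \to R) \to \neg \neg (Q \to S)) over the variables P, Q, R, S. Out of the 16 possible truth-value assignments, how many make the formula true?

13

P | Q | R | S || (P \to R) | (Q \to S) | \neg (Q \to S) | \neg \neg (Q \to S) | φ
T | T | T | T ||     T     |     T     |       F        |          T          | T
T | T | T | F ||     T     |     F     |       T        |          F          | F
T | T | F | T ||     F     |     T     |       F        |          T          | T
T | T | F | F ||     F     |     F     |       T        |          F          | T
T | F | T | T ||     T     |     T     |       F        |          T          | T
T | F | T | F ||     T     |     T     |       F        |          T          | T
T | F | F | T ||     F     |     T     |       F        |          T          | T
T | F | F | F ||     F     |     T     |       F        |          T          | T
F | T | T | T ||     T     |     T     |       F        |          T          | T
F | T | T | F ||     T     |     F     |       T        |          F          | F
F | T | F | T ||     T     |     T     |       F        |          T          | T
F | T | F | F ||     T     |     F     |       T        |          F          | F
F | F | T | T ||     T     |     T     |       F        |          T          | T
F | F | T | F ||     T     |     T     |       F        |          T          | T
F | F | F | T ||     T     |     T     |       F        |          T          | T
F | F | F | F ||     T     |     T     |       F        |          T          | T
The formula is true on 13 of the 16 rows.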